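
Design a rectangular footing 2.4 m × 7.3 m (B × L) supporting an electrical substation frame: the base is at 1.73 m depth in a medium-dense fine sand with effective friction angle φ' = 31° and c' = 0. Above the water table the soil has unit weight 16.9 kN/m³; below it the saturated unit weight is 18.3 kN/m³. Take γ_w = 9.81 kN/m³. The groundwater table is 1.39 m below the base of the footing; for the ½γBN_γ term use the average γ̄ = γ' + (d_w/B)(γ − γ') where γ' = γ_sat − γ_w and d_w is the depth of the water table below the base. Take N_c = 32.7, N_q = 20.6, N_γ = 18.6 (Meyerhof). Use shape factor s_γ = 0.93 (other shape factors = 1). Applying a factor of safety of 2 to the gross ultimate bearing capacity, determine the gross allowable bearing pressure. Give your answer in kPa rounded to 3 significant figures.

q = γ·D_f = 16.9 × 1.73 = 29.237 kPa.
γ' = 8.49 kN/m³; averaging over the depth B below the base, γ̄ = γ' + (d_w/B)(γ − γ') = 13.361 kN/m³.
q·N_q = 29.237 × 20.6 = 602.28 kPa
0.5·γ·B·N_γ·s_γ = 0.5 × 13.361 × 2.4 × 18.6 × 0.93 = 277.34 kPa
q_ult = 602.28 + 277.34 = 879.62 kPa.
q_all = q_ult / FS = 879.62 / 2 = 439.81 kPa.

q_all ≈ 440 kPa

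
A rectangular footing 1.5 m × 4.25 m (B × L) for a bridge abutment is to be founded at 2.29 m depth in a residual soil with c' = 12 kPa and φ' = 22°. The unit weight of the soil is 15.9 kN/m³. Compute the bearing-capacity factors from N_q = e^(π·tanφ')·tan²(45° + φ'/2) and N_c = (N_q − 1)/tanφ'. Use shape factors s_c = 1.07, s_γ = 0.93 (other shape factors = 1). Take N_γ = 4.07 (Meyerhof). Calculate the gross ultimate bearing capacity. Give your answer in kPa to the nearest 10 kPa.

q_ult ≈ 550 kPa

tan22° = 0.404, so N_q = e^(π×0.404)·tan²(56°) = 3.558 × 2.198 = 7.82.
N_c = (7.82 − 1)/tan22° = 16.88.
q = γ·D_f = 15.9 × 2.29 = 36.411 kPa.
c·N_c·s_c = 12 × 16.883 × 1.07 = 216.78 kPa
q·N_q = 36.411 × 7.8211 = 284.77 kPa
0.5·γ·B·N_γ·s_γ = 0.5 × 15.9 × 1.5 × 4.07 × 0.93 = 45.137 kPa
q_ult = 216.78 + 284.77 + 45.137 = 546.69 kPa.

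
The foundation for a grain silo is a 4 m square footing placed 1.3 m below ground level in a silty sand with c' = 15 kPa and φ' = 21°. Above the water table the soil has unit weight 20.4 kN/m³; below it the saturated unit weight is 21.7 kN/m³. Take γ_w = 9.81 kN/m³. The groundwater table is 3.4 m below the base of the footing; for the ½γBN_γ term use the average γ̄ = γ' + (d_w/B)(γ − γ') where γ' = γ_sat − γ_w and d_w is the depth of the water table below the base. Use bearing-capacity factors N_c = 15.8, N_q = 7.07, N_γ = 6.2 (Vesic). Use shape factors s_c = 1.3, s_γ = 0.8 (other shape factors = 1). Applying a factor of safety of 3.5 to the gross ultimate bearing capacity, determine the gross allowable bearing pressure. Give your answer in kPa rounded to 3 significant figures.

q_all ≈ 196 kPa

q = γ·D_f = 20.4 × 1.3 = 26.52 kPa.
γ' = 11.89 kN/m³; averaging over the depth B below the base, γ̄ = γ' + (d_w/B)(γ − γ') = 19.123 kN/m³.
c·N_c·s_c = 15 × 15.8 × 1.3 = 308.1 kPa
q·N_q = 26.52 × 7.07 = 187.5 kPa
0.5·γ·B·N_γ·s_γ = 0.5 × 19.123 × 4 × 6.2 × 0.8 = 189.71 kPa
q_ult = 308.1 + 187.5 + 189.71 = 685.3 kPa.
q_all = q_ult / FS = 685.3 / 3.5 = 195.8 kPa.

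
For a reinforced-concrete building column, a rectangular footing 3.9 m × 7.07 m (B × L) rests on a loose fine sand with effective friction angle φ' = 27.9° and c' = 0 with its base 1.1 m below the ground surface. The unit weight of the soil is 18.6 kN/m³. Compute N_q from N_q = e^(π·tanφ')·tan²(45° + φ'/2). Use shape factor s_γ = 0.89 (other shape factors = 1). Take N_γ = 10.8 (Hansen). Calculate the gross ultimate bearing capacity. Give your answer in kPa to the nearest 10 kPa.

q_ult ≈ 650 kPa

tan27.9° = 0.5295, so N_q = e^(π×0.5295)·tan²(58.95°) = 5.277 × 2.759 = 14.56.
Overburden at base level: q = 18.6 × 1.1 = 20.46 kPa.
Surcharge term q·N_q = 20.46 × 14.559 = 297.88 kPa; self-weight term 0.5·γ·B·N_γ·s_γ = 0.5 × 18.6 × 3.9 × 10.8 × 0.89 = 348.63 kPa.
q_ult = 297.88 + 348.63 = 646.51 kPa.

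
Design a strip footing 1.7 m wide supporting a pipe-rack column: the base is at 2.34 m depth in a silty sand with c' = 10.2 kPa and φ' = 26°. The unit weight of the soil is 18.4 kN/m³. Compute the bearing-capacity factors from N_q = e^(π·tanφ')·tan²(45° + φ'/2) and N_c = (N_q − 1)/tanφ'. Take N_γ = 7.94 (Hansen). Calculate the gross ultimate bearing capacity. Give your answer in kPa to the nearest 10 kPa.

tan26° = 0.4877, so N_q = e^(π×0.4877)·tan²(58°) = 4.629 × 2.561 = 11.85.
N_c = (11.85 − 1)/tan26° = 22.25.
q = γ·D_f = 18.4 × 2.34 = 43.056 kPa.
c·N_c = 10.2 × 22.254 = 227 kPa
q·N_q = 43.056 × 11.854 = 510.39 kPa
0.5·γ·B·N_γ = 0.5 × 18.4 × 1.7 × 7.94 = 124.18 kPa
q_ult = 227 + 510.39 + 124.18 = 861.57 kPa.

q_ult ≈ 860 kPa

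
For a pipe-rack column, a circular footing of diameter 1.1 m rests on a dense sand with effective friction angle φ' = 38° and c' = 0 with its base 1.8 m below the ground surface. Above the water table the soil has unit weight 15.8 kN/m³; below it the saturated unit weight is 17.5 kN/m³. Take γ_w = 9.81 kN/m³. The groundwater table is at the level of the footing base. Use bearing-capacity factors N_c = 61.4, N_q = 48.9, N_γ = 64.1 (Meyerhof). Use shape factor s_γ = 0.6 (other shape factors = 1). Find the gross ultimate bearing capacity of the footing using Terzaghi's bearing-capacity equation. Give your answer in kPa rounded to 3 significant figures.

q = γ·D_f = 15.8 × 1.8 = 28.44 kPa.
For the ½γBN_γ term take γ' = 17.5 − 9.81 = 7.69 kN/m³ (soil below base is submerged).
q·N_q = 28.44 × 48.9 = 1390.7 kPa
0.5·γ·B·N_γ·s_γ = 0.5 × 7.69 × 1.1 × 64.1 × 0.6 = 162.67 kPa
q_ult = 1390.7 + 162.67 = 1553.4 kPa.

q_ult ≈ 1550 kPa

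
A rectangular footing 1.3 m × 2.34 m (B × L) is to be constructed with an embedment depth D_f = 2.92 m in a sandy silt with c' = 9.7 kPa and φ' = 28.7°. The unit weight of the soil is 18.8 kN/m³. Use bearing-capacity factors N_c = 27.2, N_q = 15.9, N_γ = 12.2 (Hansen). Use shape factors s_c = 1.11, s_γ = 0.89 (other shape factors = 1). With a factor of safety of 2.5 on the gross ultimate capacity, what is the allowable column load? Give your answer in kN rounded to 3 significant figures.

P_all ≈ 1580 kN

Effective surcharge at the founding depth q = γ·D_f = 18.8 × 2.92 = 54.896 kPa.
q_ult = c·N_c·s_c + q·N_q + 0.5·γ·B·N_γ·s_γ
     = 9.7 × 27.2 × 1.11 + 54.896 × 15.9 + 0.5 × 18.8 × 1.3 × 12.2 × 0.89
     = 292.86 + 872.85 + 132.68 = 1298.4 kPa.
Gross allowable pressure q_all = 1298.4 / 2.5 = 519.36 kPa.
Footing area = 3.042 m², so allowable column load = 519.36 × 3.042 = 1579.9 kN.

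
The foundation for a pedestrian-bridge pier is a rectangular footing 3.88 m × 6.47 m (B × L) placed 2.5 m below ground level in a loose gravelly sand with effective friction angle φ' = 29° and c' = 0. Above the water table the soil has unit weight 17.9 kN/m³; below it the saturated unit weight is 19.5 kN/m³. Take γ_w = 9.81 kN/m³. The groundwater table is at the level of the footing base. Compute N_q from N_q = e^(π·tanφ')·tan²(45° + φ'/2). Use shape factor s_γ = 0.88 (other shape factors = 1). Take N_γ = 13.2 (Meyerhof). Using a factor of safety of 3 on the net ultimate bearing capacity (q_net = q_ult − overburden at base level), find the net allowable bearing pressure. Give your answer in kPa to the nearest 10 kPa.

q_all(net) ≈ 300 kPa

N_q = e^(π·tan29°)·tan²(59.5°) = 16.44.
q = γ·D_f = 17.9 × 2.5 = 44.75 kPa.
For the ½γBN_γ term take γ' = 19.5 − 9.81 = 9.69 kN/m³ (soil below base is submerged).
q·N_q = 44.75 × 16.443 = 735.84 kPa
0.5·γ·B·N_γ·s_γ = 0.5 × 9.69 × 3.88 × 13.2 × 0.88 = 218.36 kPa
q_ult = 735.84 + 218.36 = 954.2 kPa.
q_net = 954.2 − 44.75 = 909.45 kPa.
q_all(net) = 909.45 / 3 = 303.15 kPa.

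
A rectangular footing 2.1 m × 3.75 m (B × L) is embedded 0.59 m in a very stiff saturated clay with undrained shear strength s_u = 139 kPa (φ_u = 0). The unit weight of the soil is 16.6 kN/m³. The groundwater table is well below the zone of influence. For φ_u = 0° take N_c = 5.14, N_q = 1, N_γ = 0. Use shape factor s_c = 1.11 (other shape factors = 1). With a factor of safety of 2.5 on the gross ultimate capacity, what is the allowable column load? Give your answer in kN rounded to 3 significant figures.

Effective surcharge at the founding depth q = γ·D_f = 16.6 × 0.59 = 9.794 kPa.
q_ult = c·N_c·s_c + q·N_q
     = 139 × 5.14 × 1.11 + 9.794 × 1
     = 793.05 + 9.794 = 802.84 kPa.
Gross allowable pressure q_all = 802.84 / 2.5 = 321.14 kPa.
Footing area = 7.875 m², so allowable column load = 321.14 × 7.875 = 2529 kN.

P_all ≈ 2530 kN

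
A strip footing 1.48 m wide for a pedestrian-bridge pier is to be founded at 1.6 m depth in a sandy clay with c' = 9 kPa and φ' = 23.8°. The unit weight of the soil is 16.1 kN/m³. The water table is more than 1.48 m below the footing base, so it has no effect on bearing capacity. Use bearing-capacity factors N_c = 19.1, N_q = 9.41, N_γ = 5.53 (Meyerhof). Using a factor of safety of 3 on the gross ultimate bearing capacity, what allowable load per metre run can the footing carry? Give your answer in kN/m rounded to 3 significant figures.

Overburden at base level: q = 16.1 × 1.6 = 25.76 kPa.
Cohesion term c·N_c = 9 × 19.1 = 171.9 kPa; surcharge term q·N_q = 25.76 × 9.41 = 242.4 kPa; self-weight term 0.5·γ·B·N_γ = 0.5 × 16.1 × 1.48 × 5.53 = 65.884 kPa.
q_ult = 171.9 + 242.4 + 65.884 = 480.19 kPa.
Gross allowable pressure q_all = 480.19 / 3 = 160.06 kPa.
Allowable wall load = q_all × B = 160.06 × 1.48 = 236.89 kN per metre run.

≈ 237 kN/m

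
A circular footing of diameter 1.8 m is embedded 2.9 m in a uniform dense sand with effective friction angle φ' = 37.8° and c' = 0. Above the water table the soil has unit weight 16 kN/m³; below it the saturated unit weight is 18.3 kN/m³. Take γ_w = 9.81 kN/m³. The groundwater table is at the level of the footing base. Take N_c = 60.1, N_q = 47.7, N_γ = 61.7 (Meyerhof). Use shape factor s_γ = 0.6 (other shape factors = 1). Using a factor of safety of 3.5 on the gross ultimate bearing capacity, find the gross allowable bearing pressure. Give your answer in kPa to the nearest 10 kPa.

q_all ≈ 710 kPa

q = γ·D_f = 16 × 2.9 = 46.4 kPa.
For the ½γBN_γ term take γ' = 18.3 − 9.81 = 8.49 kN/m³ (soil below base is submerged).
q·N_q = 46.4 × 47.7 = 2213.3 kPa
0.5·γ·B·N_γ·s_γ = 0.5 × 8.49 × 1.8 × 61.7 × 0.6 = 282.87 kPa
q_ult = 2213.3 + 282.87 = 2496.1 kPa.
q_all = 2496.1 / 3.5 = 713.19 kPa.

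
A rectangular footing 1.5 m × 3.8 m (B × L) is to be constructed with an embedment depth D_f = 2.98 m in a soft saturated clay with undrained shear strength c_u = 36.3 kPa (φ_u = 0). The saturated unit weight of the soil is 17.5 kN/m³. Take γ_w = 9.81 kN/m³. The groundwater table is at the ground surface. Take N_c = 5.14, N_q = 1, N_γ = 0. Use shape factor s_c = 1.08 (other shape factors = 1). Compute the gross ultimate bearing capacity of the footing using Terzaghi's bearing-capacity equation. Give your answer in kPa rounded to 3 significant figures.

q_ult ≈ 224 kPa

γ' = 17.5 − 9.81 = 7.69 kN/m³ (submerged throughout). q = 7.69 × 2.98 = 22.916 kPa.
c·N_c·s_c = 36.3 × 5.14 × 1.08 = 201.51 kPa
q·N_q = 22.916 × 1 = 22.916 kPa
q_ult = 201.51 + 22.916 = 224.42 kPa.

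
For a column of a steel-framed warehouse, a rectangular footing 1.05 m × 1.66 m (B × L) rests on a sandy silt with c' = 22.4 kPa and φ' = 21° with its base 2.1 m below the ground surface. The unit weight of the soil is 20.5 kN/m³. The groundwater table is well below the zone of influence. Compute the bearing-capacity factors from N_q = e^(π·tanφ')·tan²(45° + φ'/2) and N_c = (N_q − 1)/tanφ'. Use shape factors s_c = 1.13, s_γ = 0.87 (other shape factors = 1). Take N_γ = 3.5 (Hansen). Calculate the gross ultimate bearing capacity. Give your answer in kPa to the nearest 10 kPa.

q_ult ≈ 740 kPa

tan21° = 0.3839, so N_q = e^(π×0.3839)·tan²(55.5°) = 3.34 × 2.117 = 7.07.
N_c = (7.07 − 1)/tan21° = 15.81.
Effective surcharge at the founding depth q = γ·D_f = 20.5 × 2.1 = 43.05 kPa.
q_ult = c·N_c·s_c + q·N_q + 0.5·γ·B·N_γ·s_γ
     = 22.4 × 15.815 × 1.13 + 43.05 × 7.0708 + 0.5 × 20.5 × 1.05 × 3.5 × 0.87
     = 400.31 + 304.4 + 32.772 = 737.47 kPa.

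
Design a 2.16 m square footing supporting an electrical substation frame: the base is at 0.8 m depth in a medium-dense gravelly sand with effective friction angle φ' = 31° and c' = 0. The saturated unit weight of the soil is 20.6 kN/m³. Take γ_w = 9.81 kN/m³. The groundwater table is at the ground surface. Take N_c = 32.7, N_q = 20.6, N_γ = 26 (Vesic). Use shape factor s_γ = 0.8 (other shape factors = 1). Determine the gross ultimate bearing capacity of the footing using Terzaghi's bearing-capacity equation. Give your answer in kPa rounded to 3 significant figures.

q_ult ≈ 420 kPa

γ' = 20.6 − 9.81 = 10.79 kN/m³ (submerged throughout). q = 10.79 × 0.8 = 8.632 kPa; the same γ' applies in the ½γBN_γ term.
q·N_q = 8.632 × 20.6 = 177.82 kPa
0.5·γ·B·N_γ·s_γ = 0.5 × 10.79 × 2.16 × 26 × 0.8 = 242.39 kPa
q_ult = 177.82 + 242.39 = 420.21 kPa.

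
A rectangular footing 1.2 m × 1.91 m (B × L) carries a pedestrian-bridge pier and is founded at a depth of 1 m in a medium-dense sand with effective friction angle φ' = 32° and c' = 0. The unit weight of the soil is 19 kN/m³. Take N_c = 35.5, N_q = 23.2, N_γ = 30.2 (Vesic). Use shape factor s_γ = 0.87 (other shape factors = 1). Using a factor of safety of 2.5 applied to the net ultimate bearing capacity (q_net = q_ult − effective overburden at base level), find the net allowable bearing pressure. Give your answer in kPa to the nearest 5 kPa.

Overburden at base level: q = 19 × 1 = 19 kPa.
Surcharge term q·N_q = 19 × 23.2 = 440.8 kPa; self-weight term 0.5·γ·B·N_γ·s_γ = 0.5 × 19 × 1.2 × 30.2 × 0.87 = 299.52 kPa.
q_ult = 440.8 + 299.52 = 740.32 kPa.
Net ultimate: q_net = 740.32 − 19 = 721.32 kPa.
q_all(net) = 721.32 / 2.5 = 288.53 kPa.

q_all(net) ≈ 290 kPa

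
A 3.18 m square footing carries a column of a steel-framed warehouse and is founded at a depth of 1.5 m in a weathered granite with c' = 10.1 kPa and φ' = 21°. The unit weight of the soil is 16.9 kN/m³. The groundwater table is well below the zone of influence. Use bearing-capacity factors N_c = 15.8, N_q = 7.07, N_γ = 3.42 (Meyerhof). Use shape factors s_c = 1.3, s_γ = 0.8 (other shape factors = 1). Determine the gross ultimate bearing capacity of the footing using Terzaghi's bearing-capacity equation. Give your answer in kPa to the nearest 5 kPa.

Overburden at base level: q = 16.9 × 1.5 = 25.35 kPa.
Cohesion term c·N_c·s_c = 10.1 × 15.8 × 1.3 = 207.45 kPa; surcharge term q·N_q = 25.35 × 7.07 = 179.22 kPa; self-weight term 0.5·γ·B·N_γ·s_γ = 0.5 × 16.9 × 3.18 × 3.42 × 0.8 = 73.519 kPa.
q_ult = 207.45 + 179.22 + 73.519 = 460.2 kPa.

q_ult ≈ 460 kPa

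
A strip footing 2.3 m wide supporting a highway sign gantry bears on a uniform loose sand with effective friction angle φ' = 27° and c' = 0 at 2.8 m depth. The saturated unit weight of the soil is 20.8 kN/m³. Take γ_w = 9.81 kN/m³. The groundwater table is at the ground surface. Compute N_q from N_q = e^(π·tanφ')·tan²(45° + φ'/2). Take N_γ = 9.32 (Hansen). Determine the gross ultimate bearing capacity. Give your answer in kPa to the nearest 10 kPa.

tan27° = 0.5095, so N_q = e^(π×0.5095)·tan²(58.5°) = 4.957 × 2.663 = 13.2.
Water table at ground surface, so effective unit weight γ' = 20.8 − 9.81 = 10.99 kN/m³ is used throughout; overburden q = 10.99 × 2.8 = 30.772 kPa; the same γ' applies in the ½γBN_γ term.
Surcharge term q·N_q = 30.772 × 13.199 = 406.16 kPa; self-weight term 0.5·γ·B·N_γ = 0.5 × 10.99 × 2.3 × 9.32 = 117.79 kPa.
q_ult = 406.16 + 117.79 = 523.95 kPa.

q_ult ≈ 520 kPa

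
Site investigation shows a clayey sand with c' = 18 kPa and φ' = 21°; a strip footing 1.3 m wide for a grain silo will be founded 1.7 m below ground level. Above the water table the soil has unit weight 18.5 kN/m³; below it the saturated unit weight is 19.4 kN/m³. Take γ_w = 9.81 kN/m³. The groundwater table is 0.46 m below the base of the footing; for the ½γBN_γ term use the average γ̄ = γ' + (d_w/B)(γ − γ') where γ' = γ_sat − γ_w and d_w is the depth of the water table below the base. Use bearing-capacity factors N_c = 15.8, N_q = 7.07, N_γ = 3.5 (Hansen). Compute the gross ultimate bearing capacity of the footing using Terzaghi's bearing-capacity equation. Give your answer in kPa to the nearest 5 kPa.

q_ult ≈ 535 kPa

Effective surcharge at the founding depth q = γ·D_f = 18.5 × 1.7 = 31.45 kPa.
With d_w = 0.46 m < B, γ̄ = 9.59 + (0.46/1.3) × (18.5 − 9.59) = 12.743 kN/m³.
q_ult = c·N_c + q·N_q + 0.5·γ·B·N_γ
     = 18 × 15.8 + 31.45 × 7.07 + 0.5 × 12.743 × 1.3 × 3.5
     = 284.4 + 222.35 + 28.99 = 535.74 kPa.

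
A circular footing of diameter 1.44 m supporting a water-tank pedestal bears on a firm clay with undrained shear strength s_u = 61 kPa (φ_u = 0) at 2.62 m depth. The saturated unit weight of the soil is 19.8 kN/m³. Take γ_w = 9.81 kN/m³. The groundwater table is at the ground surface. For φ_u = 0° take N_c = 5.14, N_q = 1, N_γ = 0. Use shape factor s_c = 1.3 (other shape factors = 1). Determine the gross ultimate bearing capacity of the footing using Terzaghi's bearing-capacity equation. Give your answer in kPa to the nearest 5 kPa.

q_ult ≈ 435 kPa

Water table at ground surface, so effective unit weight γ' = 19.8 − 9.81 = 9.99 kN/m³ is used throughout; overburden q = 9.99 × 2.62 = 26.174 kPa.
Cohesion term c·N_c·s_c = 61 × 5.14 × 1.3 = 407.6 kPa; surcharge term q·N_q = 26.174 × 1 = 26.174 kPa.
q_ult = 407.6 + 26.174 = 433.78 kPa.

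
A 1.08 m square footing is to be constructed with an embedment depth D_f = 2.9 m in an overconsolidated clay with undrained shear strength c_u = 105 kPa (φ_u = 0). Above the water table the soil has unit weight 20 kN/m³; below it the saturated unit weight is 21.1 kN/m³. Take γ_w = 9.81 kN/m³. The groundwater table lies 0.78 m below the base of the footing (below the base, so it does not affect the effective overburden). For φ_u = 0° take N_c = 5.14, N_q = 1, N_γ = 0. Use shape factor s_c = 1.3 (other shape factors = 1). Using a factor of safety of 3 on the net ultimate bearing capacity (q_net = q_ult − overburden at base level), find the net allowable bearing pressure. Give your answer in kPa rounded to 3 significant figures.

q_all(net) ≈ 234 kPa

q = γ·D_f = 20 × 2.9 = 58 kPa.
c·N_c·s_c = 105 × 5.14 × 1.3 = 701.61 kPa
q·N_q = 58 × 1 = 58 kPa
q_ult = 701.61 + 58 = 759.61 kPa.
q_net = 759.61 − 58 = 701.61 kPa.
q_all(net) = 701.61 / 3 = 233.87 kPa.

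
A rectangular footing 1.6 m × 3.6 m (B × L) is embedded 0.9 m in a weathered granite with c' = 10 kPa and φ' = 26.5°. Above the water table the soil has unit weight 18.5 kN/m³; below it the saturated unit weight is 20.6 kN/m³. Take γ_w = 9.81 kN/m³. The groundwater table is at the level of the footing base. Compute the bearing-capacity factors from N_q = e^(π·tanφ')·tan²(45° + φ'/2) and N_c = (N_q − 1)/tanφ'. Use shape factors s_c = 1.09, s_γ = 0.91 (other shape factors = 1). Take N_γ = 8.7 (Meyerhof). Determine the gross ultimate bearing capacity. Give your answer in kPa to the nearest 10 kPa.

q_ult ≈ 530 kPa

tan26.5° = 0.4986, so N_q = e^(π×0.4986)·tan²(58.25°) = 4.789 × 2.611 = 12.51.
N_c = (12.51 − 1)/tan26.5° = 23.08.
Overburden at base level: q = 18.5 × 0.9 = 16.65 kPa.
Below the base the soil is submerged, so the ½γBN_γ term uses γ' = 20.6 − 9.81 = 10.79 kN/m³.
Cohesion term c·N_c·s_c = 10 × 23.078 × 1.09 = 251.55 kPa; surcharge term q·N_q = 16.65 × 12.506 = 208.23 kPa; self-weight term 0.5·γ·B·N_γ·s_γ = 0.5 × 10.79 × 1.6 × 8.7 × 0.91 = 68.34 kPa.
q_ult = 251.55 + 208.23 + 68.34 = 528.12 kPa.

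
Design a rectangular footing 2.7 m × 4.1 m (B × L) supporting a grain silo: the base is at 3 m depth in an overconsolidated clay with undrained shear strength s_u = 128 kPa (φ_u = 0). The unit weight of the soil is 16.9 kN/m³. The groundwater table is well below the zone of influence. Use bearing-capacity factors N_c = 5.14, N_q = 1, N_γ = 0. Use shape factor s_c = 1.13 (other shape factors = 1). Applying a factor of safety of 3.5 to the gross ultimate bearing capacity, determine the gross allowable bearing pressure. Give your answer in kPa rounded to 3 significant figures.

Effective surcharge at the founding depth q = γ·D_f = 16.9 × 3 = 50.7 kPa.
q_ult = c·N_c·s_c + q·N_q
     = 128 × 5.14 × 1.13 + 50.7 × 1
     = 743.45 + 50.7 = 794.15 kPa.
q_all = q_ult / FS = 794.15 / 3.5 = 226.9 kPa.

q_all ≈ 227 kPa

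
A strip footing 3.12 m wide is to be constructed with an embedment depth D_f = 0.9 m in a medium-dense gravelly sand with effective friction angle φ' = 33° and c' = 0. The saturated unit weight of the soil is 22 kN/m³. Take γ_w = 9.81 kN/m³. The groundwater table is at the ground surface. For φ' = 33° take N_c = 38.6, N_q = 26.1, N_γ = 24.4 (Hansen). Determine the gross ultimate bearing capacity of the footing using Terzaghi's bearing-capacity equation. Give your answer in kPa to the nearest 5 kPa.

q_ult ≈ 750 kPa

With the water table at the surface the whole profile is submerged: γ' = 22 − 9.81 = 12.19 kN/m³, so q = γ'·D_f = 10.971 kPa; the same γ' applies in the ½γBN_γ term.
q_ult = q·N_q + 0.5·γ·B·N_γ
     = 10.971 × 26.1 + 0.5 × 12.19 × 3.12 × 24.4
     = 286.34 + 464 = 750.34 kPa.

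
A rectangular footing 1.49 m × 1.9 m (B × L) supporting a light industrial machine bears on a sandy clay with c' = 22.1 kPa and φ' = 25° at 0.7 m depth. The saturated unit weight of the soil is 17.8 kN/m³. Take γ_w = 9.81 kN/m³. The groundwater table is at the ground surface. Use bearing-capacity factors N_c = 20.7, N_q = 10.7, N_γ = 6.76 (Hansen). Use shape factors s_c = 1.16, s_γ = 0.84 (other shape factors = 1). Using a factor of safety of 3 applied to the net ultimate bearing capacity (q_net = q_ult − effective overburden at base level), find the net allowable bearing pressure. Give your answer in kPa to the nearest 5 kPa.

With the water table at the surface the whole profile is submerged: γ' = 17.8 − 9.81 = 7.99 kN/m³, so q = γ'·D_f = 5.593 kPa; the same γ' applies in the ½γBN_γ term.
q_ult = c·N_c·s_c + q·N_q + 0.5·γ·B·N_γ·s_γ
     = 22.1 × 20.7 × 1.16 + 5.593 × 10.7 + 0.5 × 7.99 × 1.49 × 6.76 × 0.84
     = 530.67 + 59.845 + 33.801 = 624.31 kPa.
Net ultimate: q_net = 624.31 − 5.593 = 618.72 kPa.
q_all(net) = 618.72 / 3 = 206.24 kPa.

q_all(net) ≈ 205 kPa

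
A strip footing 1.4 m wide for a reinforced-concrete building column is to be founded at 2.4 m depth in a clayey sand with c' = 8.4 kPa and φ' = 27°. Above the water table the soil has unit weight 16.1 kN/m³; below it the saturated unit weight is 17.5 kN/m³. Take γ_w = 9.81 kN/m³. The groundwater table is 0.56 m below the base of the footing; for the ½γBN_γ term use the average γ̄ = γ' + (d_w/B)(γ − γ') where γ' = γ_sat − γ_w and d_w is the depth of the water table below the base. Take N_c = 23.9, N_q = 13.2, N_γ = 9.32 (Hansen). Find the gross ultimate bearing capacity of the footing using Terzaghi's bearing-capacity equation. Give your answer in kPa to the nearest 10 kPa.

q = γ·D_f = 16.1 × 2.4 = 38.64 kPa.
γ' = 7.69 kN/m³; averaging over the depth B below the base, γ̄ = γ' + (d_w/B)(γ − γ') = 11.054 kN/m³.
c·N_c = 8.4 × 23.9 = 200.76 kPa
q·N_q = 38.64 × 13.2 = 510.05 kPa
0.5·γ·B·N_γ = 0.5 × 11.054 × 1.4 × 9.32 = 72.116 kPa
q_ult = 200.76 + 510.05 + 72.116 = 782.92 kPa.

q_ult ≈ 780 kPa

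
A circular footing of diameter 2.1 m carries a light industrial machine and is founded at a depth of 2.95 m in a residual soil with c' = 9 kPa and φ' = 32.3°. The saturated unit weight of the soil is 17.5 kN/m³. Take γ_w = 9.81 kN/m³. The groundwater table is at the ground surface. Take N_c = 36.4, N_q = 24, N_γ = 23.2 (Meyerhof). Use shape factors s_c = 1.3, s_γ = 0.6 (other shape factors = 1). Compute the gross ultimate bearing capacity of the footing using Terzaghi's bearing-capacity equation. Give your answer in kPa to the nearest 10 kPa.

γ' = 17.5 − 9.81 = 7.69 kN/m³ (submerged throughout). q = 7.69 × 2.95 = 22.686 kPa; the same γ' applies in the ½γBN_γ term.
c·N_c·s_c = 9 × 36.4 × 1.3 = 425.88 kPa
q·N_q = 22.686 × 24 = 544.45 kPa
0.5·γ·B·N_γ·s_γ = 0.5 × 7.69 × 2.1 × 23.2 × 0.6 = 112.4 kPa
q_ult = 425.88 + 544.45 + 112.4 = 1082.7 kPa.

q_ult ≈ 1080 kPa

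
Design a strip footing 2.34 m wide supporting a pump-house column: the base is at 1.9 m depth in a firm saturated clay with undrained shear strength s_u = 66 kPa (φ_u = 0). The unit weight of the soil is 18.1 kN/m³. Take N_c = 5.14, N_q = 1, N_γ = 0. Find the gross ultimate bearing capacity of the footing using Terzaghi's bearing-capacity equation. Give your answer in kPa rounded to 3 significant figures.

q_ult ≈ 374 kPa

Overburden at base level: q = 18.1 × 1.9 = 34.39 kPa.
Cohesion term c·N_c = 66 × 5.14 = 339.24 kPa; surcharge term q·N_q = 34.39 × 1 = 34.39 kPa.
q_ult = 339.24 + 34.39 = 373.63 kPa.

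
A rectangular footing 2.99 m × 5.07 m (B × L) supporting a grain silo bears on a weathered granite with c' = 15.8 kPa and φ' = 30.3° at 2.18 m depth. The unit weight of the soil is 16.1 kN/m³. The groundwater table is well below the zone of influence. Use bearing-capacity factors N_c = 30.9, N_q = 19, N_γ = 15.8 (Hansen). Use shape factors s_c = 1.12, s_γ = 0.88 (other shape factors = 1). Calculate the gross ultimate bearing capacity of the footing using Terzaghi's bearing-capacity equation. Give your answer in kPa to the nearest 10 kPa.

q = γ·D_f = 16.1 × 2.18 = 35.098 kPa.
c·N_c·s_c = 15.8 × 30.9 × 1.12 = 546.81 kPa
q·N_q = 35.098 × 19 = 666.86 kPa
0.5·γ·B·N_γ·s_γ = 0.5 × 16.1 × 2.99 × 15.8 × 0.88 = 334.66 kPa
q_ult = 546.81 + 666.86 + 334.66 = 1548.3 kPa.

q_ult ≈ 1550 kPa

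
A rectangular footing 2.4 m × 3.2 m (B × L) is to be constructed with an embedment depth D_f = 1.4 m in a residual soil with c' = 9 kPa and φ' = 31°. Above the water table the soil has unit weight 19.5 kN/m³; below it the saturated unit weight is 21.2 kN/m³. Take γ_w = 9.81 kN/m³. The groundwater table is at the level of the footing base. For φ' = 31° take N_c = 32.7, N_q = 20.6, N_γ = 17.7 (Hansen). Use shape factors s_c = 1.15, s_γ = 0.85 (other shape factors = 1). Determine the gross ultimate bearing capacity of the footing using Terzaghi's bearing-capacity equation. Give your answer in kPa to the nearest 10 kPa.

Effective surcharge at the founding depth q = γ·D_f = 19.5 × 1.4 = 27.3 kPa.
The water table coincides with the base, so in the self-weight term γ → γ' = 11.39 kN/m³.
q_ult = c·N_c·s_c + q·N_q + 0.5·γ·B·N_γ·s_γ
     = 9 × 32.7 × 1.15 + 27.3 × 20.6 + 0.5 × 11.39 × 2.4 × 17.7 × 0.85
     = 338.44 + 562.38 + 205.64 = 1106.5 kPa.

q_ult ≈ 1110 kPa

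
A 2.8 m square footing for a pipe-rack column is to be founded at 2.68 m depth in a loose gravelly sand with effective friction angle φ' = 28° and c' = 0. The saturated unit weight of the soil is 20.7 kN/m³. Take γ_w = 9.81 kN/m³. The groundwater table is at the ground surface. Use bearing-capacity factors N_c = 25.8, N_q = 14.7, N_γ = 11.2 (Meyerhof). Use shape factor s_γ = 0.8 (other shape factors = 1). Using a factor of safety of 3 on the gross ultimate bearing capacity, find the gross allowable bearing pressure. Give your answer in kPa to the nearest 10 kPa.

With the water table at the surface the whole profile is submerged: γ' = 20.7 − 9.81 = 10.89 kN/m³, so q = γ'·D_f = 29.185 kPa; the same γ' applies in the ½γBN_γ term.
q_ult = q·N_q + 0.5·γ·B·N_γ·s_γ
     = 29.185 × 14.7 + 0.5 × 10.89 × 2.8 × 11.2 × 0.8
     = 429.02 + 136.6 = 565.63 kPa.
q_all = 565.63 / 3 = 188.54 kPa.

q_all ≈ 190 kPa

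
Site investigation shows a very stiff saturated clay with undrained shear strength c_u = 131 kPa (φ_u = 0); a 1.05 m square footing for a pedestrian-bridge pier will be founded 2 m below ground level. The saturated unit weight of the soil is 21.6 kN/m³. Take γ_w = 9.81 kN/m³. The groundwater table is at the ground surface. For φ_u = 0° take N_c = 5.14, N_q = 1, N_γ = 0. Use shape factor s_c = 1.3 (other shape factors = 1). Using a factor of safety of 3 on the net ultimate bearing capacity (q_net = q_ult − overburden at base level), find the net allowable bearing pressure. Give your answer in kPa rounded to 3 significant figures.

γ' = 21.6 − 9.81 = 11.79 kN/m³ (submerged throughout). q = 11.79 × 2 = 23.58 kPa.
c·N_c·s_c = 131 × 5.14 × 1.3 = 875.34 kPa
q·N_q = 23.58 × 1 = 23.58 kPa
q_ult = 875.34 + 23.58 = 898.92 kPa.
q_net = 898.92 − 23.58 = 875.34 kPa.
q_all(net) = 875.34 / 3 = 291.78 kPa.

q_all(net) ≈ 292 kPa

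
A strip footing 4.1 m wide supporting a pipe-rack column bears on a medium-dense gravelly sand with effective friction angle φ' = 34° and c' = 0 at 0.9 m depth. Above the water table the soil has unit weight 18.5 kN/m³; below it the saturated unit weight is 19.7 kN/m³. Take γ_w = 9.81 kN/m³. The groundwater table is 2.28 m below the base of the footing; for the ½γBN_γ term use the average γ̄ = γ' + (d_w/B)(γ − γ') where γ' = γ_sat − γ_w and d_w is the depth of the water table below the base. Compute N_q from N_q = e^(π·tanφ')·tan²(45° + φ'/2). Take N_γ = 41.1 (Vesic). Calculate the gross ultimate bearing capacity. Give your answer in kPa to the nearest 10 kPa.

tan34° = 0.6745, so N_q = e^(π×0.6745)·tan²(62°) = 8.323 × 3.537 = 29.44.
q = γ·D_f = 18.5 × 0.9 = 16.65 kPa.
γ' = 9.89 kN/m³; averaging over the depth B below the base, γ̄ = γ' + (d_w/B)(γ − γ') = 14.678 kN/m³.
q·N_q = 16.65 × 29.44 = 490.17 kPa
0.5·γ·B·N_γ = 0.5 × 14.678 × 4.1 × 41.1 = 1236.7 kPa
q_ult = 490.17 + 1236.7 = 1726.9 kPa.

q_ult ≈ 1730 kPa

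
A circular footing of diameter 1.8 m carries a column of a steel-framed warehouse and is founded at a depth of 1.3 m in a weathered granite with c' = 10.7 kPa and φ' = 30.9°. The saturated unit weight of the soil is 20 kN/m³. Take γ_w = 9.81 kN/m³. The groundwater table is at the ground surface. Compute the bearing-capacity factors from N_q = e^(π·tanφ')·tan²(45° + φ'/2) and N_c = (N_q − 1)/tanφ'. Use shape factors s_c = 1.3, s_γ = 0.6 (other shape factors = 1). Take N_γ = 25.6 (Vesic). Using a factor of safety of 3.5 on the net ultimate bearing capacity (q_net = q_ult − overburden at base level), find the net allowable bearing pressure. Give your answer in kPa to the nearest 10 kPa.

q_all(net) ≈ 240 kPa

N_q = e^(π·tan30.9°)·tan²(60.45°) = 20.39; N_c = (N_q − 1)/tanφ' = 32.41.
With the water table at the surface the whole profile is submerged: γ' = 20 − 9.81 = 10.19 kN/m³, so q = γ'·D_f = 13.247 kPa; the same γ' applies in the ½γBN_γ term.
q_ult = c·N_c·s_c + q·N_q + 0.5·γ·B·N_γ·s_γ
     = 10.7 × 32.406 × 1.3 + 13.247 × 20.394 + 0.5 × 10.19 × 1.8 × 25.6 × 0.6
     = 450.76 + 270.16 + 140.87 = 861.79 kPa.
q_net = 861.79 − 13.247 = 848.55 kPa.
q_all(net) = 848.55 / 3.5 = 242.44 kPa.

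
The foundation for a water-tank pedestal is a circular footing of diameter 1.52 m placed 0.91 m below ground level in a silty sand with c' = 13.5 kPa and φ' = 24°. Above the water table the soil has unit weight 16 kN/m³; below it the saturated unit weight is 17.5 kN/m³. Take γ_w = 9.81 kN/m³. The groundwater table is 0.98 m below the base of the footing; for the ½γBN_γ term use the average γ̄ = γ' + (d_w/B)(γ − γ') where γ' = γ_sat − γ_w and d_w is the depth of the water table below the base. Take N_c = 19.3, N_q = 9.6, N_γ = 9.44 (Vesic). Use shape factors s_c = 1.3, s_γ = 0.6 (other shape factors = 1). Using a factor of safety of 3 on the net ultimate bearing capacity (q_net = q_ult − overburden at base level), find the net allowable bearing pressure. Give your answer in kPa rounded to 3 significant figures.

q_all(net) ≈ 173 kPa

Effective surcharge at the founding depth q = γ·D_f = 16 × 0.91 = 14.56 kPa.
With d_w = 0.98 m < B, γ̄ = 7.69 + (0.98/1.52) × (16 − 7.69) = 13.048 kN/m³.
q_ult = c·N_c·s_c + q·N_q + 0.5·γ·B·N_γ·s_γ
     = 13.5 × 19.3 × 1.3 + 14.56 × 9.6 + 0.5 × 13.048 × 1.52 × 9.44 × 0.6
     = 338.72 + 139.78 + 56.166 = 534.66 kPa.
q_net = 534.66 − 14.56 = 520.1 kPa.
q_all(net) = 520.1 / 3 = 173.37 kPa.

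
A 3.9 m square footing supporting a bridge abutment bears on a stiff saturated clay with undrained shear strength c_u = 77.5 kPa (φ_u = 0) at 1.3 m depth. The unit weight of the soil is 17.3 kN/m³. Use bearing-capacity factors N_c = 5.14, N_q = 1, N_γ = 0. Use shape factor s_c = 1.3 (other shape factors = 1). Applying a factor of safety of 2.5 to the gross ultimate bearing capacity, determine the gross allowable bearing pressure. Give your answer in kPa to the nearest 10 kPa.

Overburden at base level: q = 17.3 × 1.3 = 22.49 kPa.
Cohesion term c·N_c·s_c = 77.5 × 5.14 × 1.3 = 517.86 kPa; surcharge term q·N_q = 22.49 × 1 = 22.49 kPa.
q_ult = 517.86 + 22.49 = 540.35 kPa.
q_all = q_ult / FS = 540.35 / 2.5 = 216.14 kPa.

q_all ≈ 220 kPa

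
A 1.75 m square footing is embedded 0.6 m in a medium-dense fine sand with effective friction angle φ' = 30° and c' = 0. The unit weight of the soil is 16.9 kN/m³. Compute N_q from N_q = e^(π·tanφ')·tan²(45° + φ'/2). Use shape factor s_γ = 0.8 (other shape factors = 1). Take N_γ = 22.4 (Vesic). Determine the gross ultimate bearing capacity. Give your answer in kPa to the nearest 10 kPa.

q_ult ≈ 450 kPa

tan30° = 0.5774, so N_q = e^(π×0.5774)·tan²(60°) = 6.134 × 3.0 = 18.4.
Overburden at base level: q = 16.9 × 0.6 = 10.14 kPa.
Surcharge term q·N_q = 10.14 × 18.401 = 186.59 kPa; self-weight term 0.5·γ·B·N_γ·s_γ = 0.5 × 16.9 × 1.75 × 22.4 × 0.8 = 264.99 kPa.
q_ult = 186.59 + 264.99 = 451.58 kPa.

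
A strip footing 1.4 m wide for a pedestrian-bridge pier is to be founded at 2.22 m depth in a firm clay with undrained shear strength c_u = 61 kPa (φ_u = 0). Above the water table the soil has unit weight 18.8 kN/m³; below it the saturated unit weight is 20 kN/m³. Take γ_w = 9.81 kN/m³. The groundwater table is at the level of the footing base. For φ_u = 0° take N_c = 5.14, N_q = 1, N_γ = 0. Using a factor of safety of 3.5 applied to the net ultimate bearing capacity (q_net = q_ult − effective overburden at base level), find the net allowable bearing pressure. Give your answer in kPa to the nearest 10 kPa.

q_all(net) ≈ 90 kPa

Overburden at base level: q = 18.8 × 2.22 = 41.736 kPa.
Cohesion term c·N_c = 61 × 5.14 = 313.54 kPa; surcharge term q·N_q = 41.736 × 1 = 41.736 kPa.
q_ult = 313.54 + 41.736 = 355.28 kPa.
Net ultimate: q_net = 355.28 − 41.736 = 313.54 kPa.
q_all(net) = 313.54 / 3.5 = 89.583 kPa.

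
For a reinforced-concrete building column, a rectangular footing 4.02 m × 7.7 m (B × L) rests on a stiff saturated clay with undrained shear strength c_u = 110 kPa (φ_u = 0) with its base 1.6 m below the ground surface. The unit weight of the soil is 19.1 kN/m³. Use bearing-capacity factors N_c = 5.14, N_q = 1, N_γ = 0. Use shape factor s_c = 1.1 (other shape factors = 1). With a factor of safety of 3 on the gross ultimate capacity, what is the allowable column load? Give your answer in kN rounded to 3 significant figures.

q = γ·D_f = 19.1 × 1.6 = 30.56 kPa.
c·N_c·s_c = 110 × 5.14 × 1.1 = 621.94 kPa
q·N_q = 30.56 × 1 = 30.56 kPa
q_ult = 621.94 + 30.56 = 652.5 kPa.
Gross allowable pressure q_all = 652.5 / 3 = 217.5 kPa.
Footing area = 30.954 m², so allowable column load = 217.5 × 30.954 = 6732.5 kN.

P_all ≈ 6730 kN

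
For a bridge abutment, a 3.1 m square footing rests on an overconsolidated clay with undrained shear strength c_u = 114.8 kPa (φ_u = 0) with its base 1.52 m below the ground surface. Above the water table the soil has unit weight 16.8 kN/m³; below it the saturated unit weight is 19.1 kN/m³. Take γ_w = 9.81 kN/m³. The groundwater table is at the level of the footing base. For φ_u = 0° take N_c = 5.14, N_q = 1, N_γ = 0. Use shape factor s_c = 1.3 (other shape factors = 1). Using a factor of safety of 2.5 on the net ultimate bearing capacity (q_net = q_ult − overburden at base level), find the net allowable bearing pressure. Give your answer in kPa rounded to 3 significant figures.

Overburden at base level: q = 16.8 × 1.52 = 25.536 kPa.
Cohesion term c·N_c·s_c = 114.8 × 5.14 × 1.3 = 767.09 kPa; surcharge term q·N_q = 25.536 × 1 = 25.536 kPa.
q_ult = 767.09 + 25.536 = 792.63 kPa.
q_net = 792.63 − 25.536 = 767.09 kPa.
q_all(net) = 767.09 / 2.5 = 306.84 kPa.

q_all(net) ≈ 307 kPa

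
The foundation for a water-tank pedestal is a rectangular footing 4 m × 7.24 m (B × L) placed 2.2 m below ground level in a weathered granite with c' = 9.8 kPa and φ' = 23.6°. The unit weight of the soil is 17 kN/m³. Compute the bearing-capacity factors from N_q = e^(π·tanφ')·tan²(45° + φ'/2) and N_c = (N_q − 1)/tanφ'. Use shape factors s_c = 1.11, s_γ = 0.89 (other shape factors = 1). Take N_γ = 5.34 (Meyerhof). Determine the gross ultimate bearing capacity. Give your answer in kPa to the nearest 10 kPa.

q_ult ≈ 710 kPa

tan23.6° = 0.4369, so N_q = e^(π×0.4369)·tan²(56.8°) = 3.945 × 2.335 = 9.21.
N_c = (9.21 − 1)/tan23.6° = 18.8.
Overburden at base level: q = 17 × 2.2 = 37.4 kPa.
Cohesion term c·N_c·s_c = 9.8 × 18.8 × 1.11 = 204.5 kPa; surcharge term q·N_q = 37.4 × 9.2134 = 344.58 kPa; self-weight term 0.5·γ·B·N_γ·s_γ = 0.5 × 17 × 4 × 5.34 × 0.89 = 161.59 kPa.
q_ult = 204.5 + 344.58 + 161.59 = 710.67 kPa.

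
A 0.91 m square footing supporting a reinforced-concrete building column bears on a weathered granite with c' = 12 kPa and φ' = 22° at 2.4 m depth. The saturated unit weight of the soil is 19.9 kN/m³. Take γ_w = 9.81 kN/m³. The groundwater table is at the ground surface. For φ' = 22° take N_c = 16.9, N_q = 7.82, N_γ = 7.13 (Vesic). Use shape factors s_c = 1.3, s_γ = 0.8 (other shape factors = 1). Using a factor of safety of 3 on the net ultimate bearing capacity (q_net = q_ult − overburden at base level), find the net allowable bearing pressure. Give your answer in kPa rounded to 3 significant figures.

q_all(net) ≈ 152 kPa

γ' = 19.9 − 9.81 = 10.09 kN/m³ (submerged throughout). q = 10.09 × 2.4 = 24.216 kPa; the same γ' applies in the ½γBN_γ term.
c·N_c·s_c = 12 × 16.9 × 1.3 = 263.64 kPa
q·N_q = 24.216 × 7.82 = 189.37 kPa
0.5·γ·B·N_γ·s_γ = 0.5 × 10.09 × 0.91 × 7.13 × 0.8 = 26.187 kPa
q_ult = 263.64 + 189.37 + 26.187 = 479.2 kPa.
q_net = 479.2 − 24.216 = 454.98 kPa.
q_all(net) = 454.98 / 3 = 151.66 kPa.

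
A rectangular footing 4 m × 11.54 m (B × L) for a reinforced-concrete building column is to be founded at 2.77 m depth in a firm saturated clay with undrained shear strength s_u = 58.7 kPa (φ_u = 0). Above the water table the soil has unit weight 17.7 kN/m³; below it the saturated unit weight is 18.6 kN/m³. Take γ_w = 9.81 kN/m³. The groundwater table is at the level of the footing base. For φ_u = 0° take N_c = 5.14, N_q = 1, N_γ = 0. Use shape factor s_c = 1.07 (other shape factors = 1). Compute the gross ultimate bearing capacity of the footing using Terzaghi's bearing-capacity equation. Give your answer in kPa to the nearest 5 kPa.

Overburden at base level: q = 17.7 × 2.77 = 49.029 kPa.
Cohesion term c·N_c·s_c = 58.7 × 5.14 × 1.07 = 322.84 kPa; surcharge term q·N_q = 49.029 × 1 = 49.029 kPa.
q_ult = 322.84 + 49.029 = 371.87 kPa.

q_ult ≈ 370 kPa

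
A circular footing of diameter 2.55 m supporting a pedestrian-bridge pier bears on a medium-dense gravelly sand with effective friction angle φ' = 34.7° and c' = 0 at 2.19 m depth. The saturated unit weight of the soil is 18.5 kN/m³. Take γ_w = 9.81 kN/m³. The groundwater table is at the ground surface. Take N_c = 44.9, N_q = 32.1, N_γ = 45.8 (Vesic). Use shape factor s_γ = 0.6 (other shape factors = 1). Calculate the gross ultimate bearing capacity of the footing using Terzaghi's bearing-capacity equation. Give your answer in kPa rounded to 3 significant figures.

q_ult ≈ 915 kPa

γ' = 18.5 − 9.81 = 8.69 kN/m³ (submerged throughout). q = 8.69 × 2.19 = 19.031 kPa; the same γ' applies in the ½γBN_γ term.
q·N_q = 19.031 × 32.1 = 610.9 kPa
0.5·γ·B·N_γ·s_γ = 0.5 × 8.69 × 2.55 × 45.8 × 0.6 = 304.47 kPa
q_ult = 610.9 + 304.47 = 915.37 kPa.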